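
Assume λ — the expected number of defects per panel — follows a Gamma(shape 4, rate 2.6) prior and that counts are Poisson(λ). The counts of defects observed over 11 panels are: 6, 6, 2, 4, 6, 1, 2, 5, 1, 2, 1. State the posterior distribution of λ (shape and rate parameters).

Posterior: Gamma(shape=40, rate=13.6)

The Poisson likelihood adds the total count to the shape and the number of exposure periods to the rate. Here ∑xᵢ = 36 and n = 11, so shape 4→40 and rate 2.6→13.6.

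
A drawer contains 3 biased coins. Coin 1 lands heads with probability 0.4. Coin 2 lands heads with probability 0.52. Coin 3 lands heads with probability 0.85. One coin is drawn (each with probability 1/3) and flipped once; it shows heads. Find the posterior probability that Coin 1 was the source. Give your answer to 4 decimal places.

Posterior probability ≈ 0.2260

P(heads|C1) = 0.4; P(heads|C2) = 0.52; P(heads|C3) = 0.85.
Prior × likelihood for each source: 0.333333·0.4=0.1333, 0.333333·0.52=0.1733, 0.333333·0.85=0.2833. Summing gives P(heads) = 0.59000.
P(Coin 1 | heads) = 0.1333 / 0.59000 = 0.2260.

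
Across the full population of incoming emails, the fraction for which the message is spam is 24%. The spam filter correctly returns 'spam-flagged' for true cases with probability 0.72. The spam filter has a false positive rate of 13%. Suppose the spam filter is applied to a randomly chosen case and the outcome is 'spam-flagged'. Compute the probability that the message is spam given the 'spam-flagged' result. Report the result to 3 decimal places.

P(H | E) ≈ 0.636

Write H for 'the message is spam'. Prior odds H:¬H = 0.24/0.76 = 0.31579. For the 'spam-flagged' outcome, the likelihood ratio is 0.72/0.13 = 5.5385.
Posterior odds = 0.31579 × 5.5385 = 1.7490, so P(H|E) = 1.7490/(1+1.7490) = 0.636.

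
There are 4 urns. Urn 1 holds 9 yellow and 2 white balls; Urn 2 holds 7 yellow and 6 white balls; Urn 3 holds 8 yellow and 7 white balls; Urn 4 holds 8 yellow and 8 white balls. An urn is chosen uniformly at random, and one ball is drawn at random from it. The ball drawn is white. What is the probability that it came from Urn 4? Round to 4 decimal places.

Tabulate prior·likelihood by source: [1] prior 0.25, lik 0.1818, product 0.04545; [2] prior 0.25, lik 0.4615, product 0.1154; [3] prior 0.25, lik 0.4667, product 0.1167; [4] prior 0.25, lik 0.5, product 0.1250.
Normalizing constant = 0.40251; the posterior for Urn 4 is its product over the sum, 0.1250/0.40251 = 0.3106.

Posterior probability ≈ 0.3106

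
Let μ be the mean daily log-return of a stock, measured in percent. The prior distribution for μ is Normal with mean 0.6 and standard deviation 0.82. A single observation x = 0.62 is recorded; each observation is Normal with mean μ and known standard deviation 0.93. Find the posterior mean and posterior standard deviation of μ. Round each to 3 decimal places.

With known σ, the Normal prior is conjugate. Weight on the data is w = (n/σ²)/(n/σ² + 1/τ₀²) = 1.15620/(1.15620+1.48721) = 0.43739.
Posterior mean = w·x̄ + (1−w)·μ₀ = 0.43739·0.62 + 0.56261·0.6 = 0.609. Posterior variance = 1/(1.15620+1.48721) = 0.378299, so SD = 0.615.

Posterior mean ≈ 0.609; posterior SD ≈ 0.615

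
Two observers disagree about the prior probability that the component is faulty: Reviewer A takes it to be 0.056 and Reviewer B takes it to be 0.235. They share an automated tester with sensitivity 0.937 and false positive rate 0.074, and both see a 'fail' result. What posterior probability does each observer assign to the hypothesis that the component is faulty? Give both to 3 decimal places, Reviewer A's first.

P('+'|H) = 0.937, P('+'|¬H) = 0.074.
Reviewer A: numerator 0.937·0.056 = 0.052472; evidence = 0.052472+0.074·0.944 = 0.12233; posterior = 0.429.
Reviewer B: numerator 0.937·0.235 = 0.22020; evidence = 0.22020+0.074·0.765 = 0.27681; posterior = 0.795.

Reviewer A: 0.429; Reviewer B: 0.795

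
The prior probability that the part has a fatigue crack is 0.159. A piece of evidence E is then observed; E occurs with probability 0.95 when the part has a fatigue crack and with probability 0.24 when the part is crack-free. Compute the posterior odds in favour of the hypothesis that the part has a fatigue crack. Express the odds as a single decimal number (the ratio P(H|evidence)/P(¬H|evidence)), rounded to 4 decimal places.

Posterior odds ≈ 0.7484

Prior odds = 0.159/(1−0.159) = 0.18906.
Likelihood ratio for E = 0.95/0.24 = 3.9583.
Posterior odds = prior odds × LR = 0.74837.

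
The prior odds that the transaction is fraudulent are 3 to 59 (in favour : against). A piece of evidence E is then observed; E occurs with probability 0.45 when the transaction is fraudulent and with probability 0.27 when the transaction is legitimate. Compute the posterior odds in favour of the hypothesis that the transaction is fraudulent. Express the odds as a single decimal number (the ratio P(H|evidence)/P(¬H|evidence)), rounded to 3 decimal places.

Prior odds = 3/59 = 0.050847.
Likelihood ratio for E = 0.45/0.27 = 1.6667.
Posterior odds = prior odds × LR = 0.084746.

Posterior odds ≈ 0.085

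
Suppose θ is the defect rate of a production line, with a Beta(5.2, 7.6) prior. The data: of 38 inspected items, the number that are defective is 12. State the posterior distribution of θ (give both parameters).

Posterior: Beta(17.2, 33.6)

The binomial likelihood is conjugate to the Beta prior: with 12 successes and 26 failures, the posterior is Beta(5.2+12, 7.6+26) = Beta(17.2, 33.6).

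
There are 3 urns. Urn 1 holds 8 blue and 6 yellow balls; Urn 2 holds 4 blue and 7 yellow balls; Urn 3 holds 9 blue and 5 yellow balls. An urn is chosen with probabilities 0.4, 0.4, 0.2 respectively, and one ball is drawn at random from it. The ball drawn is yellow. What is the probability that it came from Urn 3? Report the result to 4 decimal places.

Posterior probability ≈ 0.1436

Tabulate prior·likelihood by source: [1] prior 0.4, lik 0.4286, product 0.1714; [2] prior 0.4, lik 0.6364, product 0.2545; [3] prior 0.2, lik 0.3571, product 0.07143.
Normalizing constant = 0.49740; the posterior for Urn 3 is its product over the sum, 0.07143/0.49740 = 0.1436.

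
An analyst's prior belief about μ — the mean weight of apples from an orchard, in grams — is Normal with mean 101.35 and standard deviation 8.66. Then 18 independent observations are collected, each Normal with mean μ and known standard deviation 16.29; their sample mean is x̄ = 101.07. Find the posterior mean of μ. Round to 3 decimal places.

With known σ, the Normal prior is conjugate. Weight on the data is w = (n/σ²)/(n/σ² + 1/τ₀²) = 0.0678313/(0.0678313+0.0133341) = 0.83572.
Posterior mean = w·x̄ + (1−w)·μ₀ = 0.83572·101.07 + 0.16428·101.35 = 101.116.

Posterior mean ≈ 101.116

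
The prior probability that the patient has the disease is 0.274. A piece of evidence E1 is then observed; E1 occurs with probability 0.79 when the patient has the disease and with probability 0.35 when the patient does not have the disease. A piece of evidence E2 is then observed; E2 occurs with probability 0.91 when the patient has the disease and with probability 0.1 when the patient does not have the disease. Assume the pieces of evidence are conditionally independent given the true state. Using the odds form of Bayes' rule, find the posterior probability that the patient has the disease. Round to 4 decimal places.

Posterior probability ≈ 0.8857

Prior odds = 0.274/(1−0.274) = 0.37741. In log-odds, ln(0.37741) = -0.97442.
Add log likelihood ratios: ln(2.2571) + ln(9.1000) = 3.0224.
Posterior log-odds = 2.0480, so posterior odds = exp(2.0480) = 7.7520. Converting, P(H|E) = 7.7520/8.7520 = 0.8857.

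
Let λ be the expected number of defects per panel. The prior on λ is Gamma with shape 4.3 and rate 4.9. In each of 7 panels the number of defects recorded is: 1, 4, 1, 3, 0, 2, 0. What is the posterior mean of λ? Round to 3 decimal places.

Posterior mean ≈ 1.286

Total count ∑xᵢ = 11 over n = 7 panels.
Gamma is conjugate to the Poisson likelihood: posterior is Gamma(shape = 4.3+11 = 15.3, rate = 4.9+7 = 11.9).
E[λ | data] = 15.3/11.9 = 1.286.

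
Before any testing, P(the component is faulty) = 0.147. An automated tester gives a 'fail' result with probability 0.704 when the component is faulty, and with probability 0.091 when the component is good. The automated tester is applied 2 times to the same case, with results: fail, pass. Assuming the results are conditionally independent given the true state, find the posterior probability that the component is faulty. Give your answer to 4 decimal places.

Posterior P(H) ≈ 0.3027

With H the event that the component is faulty, the joint likelihood of the observed sequence is P(data|H) = 0.704·0.296 = 0.20838 and P(data|¬H) = 0.091·0.909 = 0.082719.
Bayes: P(H|data) = 0.147·0.20838 / (0.147·0.20838 + 0.853·0.082719) = 0.030632/0.10119 = 0.3027.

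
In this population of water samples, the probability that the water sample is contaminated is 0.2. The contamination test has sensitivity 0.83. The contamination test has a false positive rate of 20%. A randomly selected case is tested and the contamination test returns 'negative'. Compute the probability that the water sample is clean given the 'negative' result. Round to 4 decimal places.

Write H for 'the water sample is contaminated'. Prior odds H:¬H = 0.2/0.8 = 0.25000. For the 'negative' outcome, the likelihood ratio is 0.17/0.8 = 0.21250.
Posterior odds = 0.25000 × 0.21250 = 0.053125, so P(H|E) = 0.053125/(1+0.053125) = 0.0504. Then P(¬H|E) = 1 − 0.0504 = 0.9496.

P(¬H | E) ≈ 0.9496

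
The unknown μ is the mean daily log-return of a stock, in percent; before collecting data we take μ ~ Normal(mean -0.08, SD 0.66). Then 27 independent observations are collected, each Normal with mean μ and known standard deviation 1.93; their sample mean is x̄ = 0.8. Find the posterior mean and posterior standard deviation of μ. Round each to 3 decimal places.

Posterior mean ≈ 0.588; posterior SD ≈ 0.324

Prior precision 1/τ₀² = 1/0.66² = 2.29568; data precision n/σ² = 27/1.93² = 7.24852.
Posterior precision = 2.29568 + 7.24852 = 9.54420, giving posterior SD = 1/√9.54420 = 0.324.
Posterior mean = (2.29568·-0.08 + 7.24852·0.8) / 9.54420 = 0.588.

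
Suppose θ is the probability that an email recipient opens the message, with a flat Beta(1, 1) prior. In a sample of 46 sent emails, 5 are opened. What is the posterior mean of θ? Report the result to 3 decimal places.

The binomial likelihood is conjugate to the Beta prior: with 5 successes and 41 failures, the posterior is Beta(1+5, 1+41) = Beta(6, 42).
E[θ | data] = 6/(6+42) = 0.125.

Posterior mean ≈ 0.125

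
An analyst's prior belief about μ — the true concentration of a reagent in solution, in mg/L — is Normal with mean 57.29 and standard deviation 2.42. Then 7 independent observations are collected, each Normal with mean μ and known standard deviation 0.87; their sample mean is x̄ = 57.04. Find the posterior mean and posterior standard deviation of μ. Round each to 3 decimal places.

Prior precision 1/τ₀² = 1/2.42² = 0.170753; data precision n/σ² = 7/0.87² = 9.24825.
Posterior precision = 0.170753 + 9.24825 = 9.41900, giving posterior SD = 1/√9.41900 = 0.326.
Posterior mean = (0.170753·57.29 + 9.24825·57.04) / 9.41900 = 57.045.

Posterior mean ≈ 57.045; posterior SD ≈ 0.326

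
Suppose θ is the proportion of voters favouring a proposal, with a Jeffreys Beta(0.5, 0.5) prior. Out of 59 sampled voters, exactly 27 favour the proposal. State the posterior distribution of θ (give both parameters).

The binomial likelihood is conjugate to the Beta prior: with 27 successes and 32 failures, the posterior is Beta(0.5+27, 0.5+32) = Beta(27.5, 32.5).

Posterior: Beta(27.5, 32.5)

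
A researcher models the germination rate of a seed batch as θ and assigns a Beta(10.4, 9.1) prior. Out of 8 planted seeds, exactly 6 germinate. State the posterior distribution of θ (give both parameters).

Posterior: Beta(16.4, 11.1)

Observing 6 successes and 2 failures updates Beta(10.4, 9.1) by adding the success and failure counts to the two shape parameters: α = 10.4+6 = 16.4, β = 9.1+2 = 11.1.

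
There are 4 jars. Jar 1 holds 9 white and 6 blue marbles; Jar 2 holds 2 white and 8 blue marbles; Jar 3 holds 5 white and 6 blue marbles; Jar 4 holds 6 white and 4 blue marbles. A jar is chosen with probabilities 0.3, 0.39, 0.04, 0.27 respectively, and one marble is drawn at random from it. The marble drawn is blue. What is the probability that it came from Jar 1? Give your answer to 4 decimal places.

Posterior probability ≈ 0.2136

P(blue|Jar 1) = 0.4; P(blue|Jar 2) = 0.8; P(blue|Jar 3) = 0.5455; P(blue|Jar 4) = 0.4.
Prior × likelihood for each source: 0.3·0.4=0.1200, 0.39·0.8=0.3120, 0.04·0.5455=0.02182, 0.27·0.4=0.1080. Summing gives P(blue) = 0.56182.
P(Jar 1 | blue) = 0.1200 / 0.56182 = 0.2136.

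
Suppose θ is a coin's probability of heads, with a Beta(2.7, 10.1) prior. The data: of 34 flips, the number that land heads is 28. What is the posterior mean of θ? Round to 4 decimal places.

Observing 28 successes and 6 failures updates Beta(2.7, 10.1) by adding the success and failure counts to the two shape parameters: α = 2.7+28 = 30.7, β = 10.1+6 = 16.1.
E[θ | data] = 30.7/(30.7+16.1) = 0.6560.

Posterior mean ≈ 0.6560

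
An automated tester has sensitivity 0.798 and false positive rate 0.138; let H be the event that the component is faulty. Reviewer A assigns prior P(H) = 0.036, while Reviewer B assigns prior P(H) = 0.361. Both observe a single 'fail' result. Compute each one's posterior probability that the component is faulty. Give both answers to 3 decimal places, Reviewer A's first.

The likelihood ratio for a 'fail' result is 0.798/0.138 = 5.7826.
Reviewer A: prior odds 0.036/0.964 = 0.037344; posterior odds 0.21595; posterior probability 0.178.
Reviewer B: prior odds 0.361/0.639 = 0.56495; posterior odds 3.2669; posterior probability 0.766.

Reviewer A: 0.178; Reviewer B: 0.766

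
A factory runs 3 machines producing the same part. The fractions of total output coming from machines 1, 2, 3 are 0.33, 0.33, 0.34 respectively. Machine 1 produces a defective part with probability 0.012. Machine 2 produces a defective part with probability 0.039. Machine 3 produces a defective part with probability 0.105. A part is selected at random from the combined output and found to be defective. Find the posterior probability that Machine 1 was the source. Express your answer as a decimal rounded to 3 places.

Tabulate prior·likelihood by source: [1] prior 0.33, lik 0.012, product 0.003960; [2] prior 0.33, lik 0.039, product 0.01287; [3] prior 0.34, lik 0.105, product 0.03570.
Normalizing constant = 0.052530; the posterior for Machine 1 is its product over the sum, 0.003960/0.052530 = 0.075.

Posterior probability ≈ 0.075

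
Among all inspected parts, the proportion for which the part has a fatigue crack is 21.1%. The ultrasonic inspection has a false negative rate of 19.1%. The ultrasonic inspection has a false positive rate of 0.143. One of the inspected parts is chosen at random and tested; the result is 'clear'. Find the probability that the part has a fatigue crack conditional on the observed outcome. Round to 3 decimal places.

Write H for 'the part has a fatigue crack'. Prior odds H:¬H = 0.211/0.789 = 0.26743. For the 'clear' outcome, the likelihood ratio is 0.191/0.857 = 0.22287.
Posterior odds = 0.26743 × 0.22287 = 0.059602, so P(H|E) = 0.059602/(1+0.059602) = 0.056.

P(H | E) ≈ 0.056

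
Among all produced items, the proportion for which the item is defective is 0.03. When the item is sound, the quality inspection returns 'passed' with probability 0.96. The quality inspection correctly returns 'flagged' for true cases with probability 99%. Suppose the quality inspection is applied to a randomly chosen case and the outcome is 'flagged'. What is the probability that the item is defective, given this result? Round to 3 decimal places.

P(H | E) ≈ 0.434

Write H for 'the item is defective'. Prior odds H:¬H = 0.03/0.97 = 0.030928. For the 'flagged' outcome, the likelihood ratio is 0.99/0.04 = 24.750.
Posterior odds = 0.030928 × 24.750 = 0.76546, so P(H|E) = 0.76546/(1+0.76546) = 0.434.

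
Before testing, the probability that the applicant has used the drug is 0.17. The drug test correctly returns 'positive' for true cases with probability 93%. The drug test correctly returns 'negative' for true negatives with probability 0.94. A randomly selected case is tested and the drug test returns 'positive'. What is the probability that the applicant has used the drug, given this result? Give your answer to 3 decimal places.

Let H be the event that the applicant has used the drug. P(H) = 0.17, so P(¬H) = 0.83. With E the 'positive' result, P(E|H) = 0.93 and P(E|¬H) = 0.06.
P(E) = 0.93·0.17 + 0.06·0.83 = 0.15810 + 0.049800 = 0.20790.
By Bayes' theorem, P(H|E) = 0.15810 / 0.20790 = 0.760.

P(H | E) ≈ 0.760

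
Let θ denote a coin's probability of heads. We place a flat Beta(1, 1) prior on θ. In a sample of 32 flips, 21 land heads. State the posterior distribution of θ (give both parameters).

The binomial likelihood is conjugate to the Beta prior: with 21 successes and 11 failures, the posterior is Beta(1+21, 1+11) = Beta(22, 12).

Posterior: Beta(22, 12)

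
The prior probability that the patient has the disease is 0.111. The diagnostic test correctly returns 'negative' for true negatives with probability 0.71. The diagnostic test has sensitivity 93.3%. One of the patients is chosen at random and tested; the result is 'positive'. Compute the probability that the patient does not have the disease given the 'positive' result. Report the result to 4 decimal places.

P(¬H | E) ≈ 0.7134

Write H for 'the patient has the disease'. Prior odds H:¬H = 0.111/0.889 = 0.12486. For the 'positive' outcome, the likelihood ratio is 0.933/0.29 = 3.2172.
Posterior odds = 0.12486 × 3.2172 = 0.40170, so P(H|E) = 0.40170/(1+0.40170) = 0.2866. Then P(¬H|E) = 1 − 0.2866 = 0.7134.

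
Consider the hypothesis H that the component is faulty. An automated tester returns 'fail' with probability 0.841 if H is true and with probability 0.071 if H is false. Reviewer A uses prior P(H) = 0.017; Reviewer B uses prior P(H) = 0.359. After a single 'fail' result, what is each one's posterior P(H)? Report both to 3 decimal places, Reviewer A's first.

P('+'|H) = 0.841, P('+'|¬H) = 0.071.
Reviewer A: numerator 0.841·0.017 = 0.014297; evidence = 0.014297+0.071·0.983 = 0.084090; posterior = 0.170.
Reviewer B: numerator 0.841·0.359 = 0.30192; evidence = 0.30192+0.071·0.641 = 0.34743; posterior = 0.869.

Reviewer A: 0.170; Reviewer B: 0.869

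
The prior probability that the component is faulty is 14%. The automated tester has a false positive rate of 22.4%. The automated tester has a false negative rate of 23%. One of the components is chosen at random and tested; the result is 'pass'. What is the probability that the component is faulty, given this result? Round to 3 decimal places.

P(H | E) ≈ 0.046

Write H for 'the component is faulty'. Prior odds H:¬H = 0.14/0.86 = 0.16279. For the 'pass' outcome, the likelihood ratio is 0.23/0.776 = 0.29639.
Posterior odds = 0.16279 × 0.29639 = 0.048250, so P(H|E) = 0.048250/(1+0.048250) = 0.046.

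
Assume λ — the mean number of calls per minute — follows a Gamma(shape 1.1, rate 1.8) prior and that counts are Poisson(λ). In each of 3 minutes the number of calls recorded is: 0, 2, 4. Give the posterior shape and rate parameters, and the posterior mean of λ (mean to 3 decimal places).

Posterior: Gamma(shape=7.1, rate=4.8); mean ≈ 1.479

The Poisson likelihood adds the total count to the shape and the number of exposure periods to the rate. Here ∑xᵢ = 6 and n = 3, so shape 1.1→7.1 and rate 1.8→4.8.
Posterior mean = shape/rate = 7.1/4.8 = 1.479.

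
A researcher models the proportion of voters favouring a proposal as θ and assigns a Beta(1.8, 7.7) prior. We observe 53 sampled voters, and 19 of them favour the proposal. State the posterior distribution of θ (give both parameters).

The binomial likelihood is conjugate to the Beta prior: with 19 successes and 34 failures, the posterior is Beta(1.8+19, 7.7+34) = Beta(20.8, 41.7).

Posterior: Beta(20.8, 41.7)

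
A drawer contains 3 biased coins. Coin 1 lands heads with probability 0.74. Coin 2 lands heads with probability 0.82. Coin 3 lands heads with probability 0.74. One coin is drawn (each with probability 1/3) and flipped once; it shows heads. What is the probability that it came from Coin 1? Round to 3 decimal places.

Posterior probability ≈ 0.322

P(heads|C1) = 0.74; P(heads|C2) = 0.82; P(heads|C3) = 0.74.
Prior × likelihood for each source: 0.333333·0.74=0.2467, 0.333333·0.82=0.2733, 0.333333·0.74=0.2467. Summing gives P(heads) = 0.76667.
P(Coin 1 | heads) = 0.2467 / 0.76667 = 0.322.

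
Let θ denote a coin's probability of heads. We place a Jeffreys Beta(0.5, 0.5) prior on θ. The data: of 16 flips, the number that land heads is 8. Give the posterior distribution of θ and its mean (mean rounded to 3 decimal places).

Posterior: Beta(8.5, 8.5); mean ≈ 0.500

Observing 8 successes and 8 failures updates Beta(0.5, 0.5) by adding the success and failure counts to the two shape parameters: α = 0.5+8 = 8.5, β = 0.5+8 = 8.5.
E[θ | data] = 8.5/(8.5+8.5) = 0.500.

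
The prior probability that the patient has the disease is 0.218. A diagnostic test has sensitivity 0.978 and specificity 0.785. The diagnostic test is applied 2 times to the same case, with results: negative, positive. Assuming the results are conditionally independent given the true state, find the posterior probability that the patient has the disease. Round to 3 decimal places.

Let H be the event that the patient has the disease; start with P(H) = 0.218. P('positive'|H) = 0.978, P('positive'|¬H) = 0.215.
Update on result 1 ('negative'): P(H) ← 0.022·0.2180 / (0.022·0.2180 + 0.785·0.7820) = 0.0047960/0.61867 = 0.0078.
Update on result 2 ('positive'): P(H) ← 0.978·0.0078 / (0.978·0.0078 + 0.215·0.9922) = 0.0075816/0.22091 = 0.0343.

Posterior P(H) ≈ 0.034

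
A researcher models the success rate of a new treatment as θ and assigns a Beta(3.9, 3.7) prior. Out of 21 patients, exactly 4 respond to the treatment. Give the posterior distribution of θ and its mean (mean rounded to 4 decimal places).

Posterior: Beta(7.9, 20.7); mean ≈ 0.2762

The binomial likelihood is conjugate to the Beta prior: with 4 successes and 17 failures, the posterior is Beta(3.9+4, 3.7+17) = Beta(7.9, 20.7).
Posterior mean = α/(α+β) = 7.9/28.6 = 0.2762.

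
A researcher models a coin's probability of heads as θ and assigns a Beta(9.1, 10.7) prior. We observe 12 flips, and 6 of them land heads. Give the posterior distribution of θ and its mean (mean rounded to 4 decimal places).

The binomial likelihood is conjugate to the Beta prior: with 6 successes and 6 failures, the posterior is Beta(9.1+6, 10.7+6) = Beta(15.1, 16.7).
Posterior mean = α/(α+β) = 15.1/31.8 = 0.4748.

Posterior: Beta(15.1, 16.7); mean ≈ 0.4748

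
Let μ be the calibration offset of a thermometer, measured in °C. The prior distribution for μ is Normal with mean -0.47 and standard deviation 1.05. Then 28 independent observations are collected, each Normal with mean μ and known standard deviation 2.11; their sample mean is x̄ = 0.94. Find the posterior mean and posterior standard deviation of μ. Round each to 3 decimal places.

With known σ, the Normal prior is conjugate. Weight on the data is w = (n/σ²)/(n/σ² + 1/τ₀²) = 6.28917/(6.28917+0.907029) = 0.87396.
Posterior mean = w·x̄ + (1−w)·μ₀ = 0.87396·0.94 + 0.12604·-0.47 = 0.762. Posterior variance = 1/(6.28917+0.907029) = 0.138962, so SD = 0.373.

Posterior mean ≈ 0.762; posterior SD ≈ 0.373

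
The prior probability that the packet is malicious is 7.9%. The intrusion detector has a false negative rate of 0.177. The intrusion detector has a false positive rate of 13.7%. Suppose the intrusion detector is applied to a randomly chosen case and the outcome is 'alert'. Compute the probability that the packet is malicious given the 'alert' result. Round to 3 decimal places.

Let H be the event that the packet is malicious. P(H) = 0.079, so P(¬H) = 0.921. With E the 'alert' result, P(E|H) = 0.823 and P(E|¬H) = 0.137.
P(E) = 0.823·0.079 + 0.137·0.921 = 0.065017 + 0.12618 = 0.19119.
By Bayes' theorem, P(H|E) = 0.065017 / 0.19119 = 0.340.

P(H | E) ≈ 0.340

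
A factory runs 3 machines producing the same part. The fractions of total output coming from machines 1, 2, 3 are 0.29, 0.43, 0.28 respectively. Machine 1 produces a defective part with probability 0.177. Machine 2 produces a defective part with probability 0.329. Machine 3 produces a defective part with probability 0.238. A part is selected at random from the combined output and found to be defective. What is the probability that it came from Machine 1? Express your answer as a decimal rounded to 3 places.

Tabulate prior·likelihood by source: [1] prior 0.29, lik 0.177, product 0.05133; [2] prior 0.43, lik 0.329, product 0.1415; [3] prior 0.28, lik 0.238, product 0.06664.
Normalizing constant = 0.25944; the posterior for Machine 1 is its product over the sum, 0.05133/0.25944 = 0.198.

Posterior probability ≈ 0.198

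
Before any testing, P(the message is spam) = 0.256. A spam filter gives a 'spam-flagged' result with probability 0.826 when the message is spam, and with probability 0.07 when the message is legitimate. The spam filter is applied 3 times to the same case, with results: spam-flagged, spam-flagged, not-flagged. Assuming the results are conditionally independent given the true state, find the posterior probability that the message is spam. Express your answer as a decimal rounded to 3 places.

Posterior P(H) ≈ 0.900

Let H be the event that the message is spam; start with P(H) = 0.256. P('spam-flagged'|H) = 0.826, P('spam-flagged'|¬H) = 0.07.
Update on result 1 ('spam-flagged'): P(H) ← 0.826·0.2560 / (0.826·0.2560 + 0.07·0.7440) = 0.21146/0.26354 = 0.8024.
Update on result 2 ('spam-flagged'): P(H) ← 0.826·0.8024 / (0.826·0.8024 + 0.07·0.1976) = 0.66277/0.67660 = 0.9796.
Update on result 3 ('not-flagged'): P(H) ← 0.174·0.9796 / (0.174·0.9796 + 0.93·0.0204) = 0.17044/0.18946 = 0.8996.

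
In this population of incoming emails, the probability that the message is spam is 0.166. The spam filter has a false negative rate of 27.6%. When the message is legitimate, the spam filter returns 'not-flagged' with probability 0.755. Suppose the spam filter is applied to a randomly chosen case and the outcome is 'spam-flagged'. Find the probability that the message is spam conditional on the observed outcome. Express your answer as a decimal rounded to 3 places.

P(H | E) ≈ 0.370

Let H be the event that the message is spam. P(H) = 0.166, so P(¬H) = 0.834. With E the 'spam-flagged' result, P(E|H) = 0.724 and P(E|¬H) = 0.245.
P(E) = 0.724·0.166 + 0.245·0.834 = 0.12018 + 0.20433 = 0.32451.
By Bayes' theorem, P(H|E) = 0.12018 / 0.32451 = 0.370.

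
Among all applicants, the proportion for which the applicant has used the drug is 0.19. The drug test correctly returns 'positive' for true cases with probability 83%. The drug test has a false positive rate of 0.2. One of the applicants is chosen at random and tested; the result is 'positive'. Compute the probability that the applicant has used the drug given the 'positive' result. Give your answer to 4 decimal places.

Let H be the event that the applicant has used the drug. P(H) = 0.19, so P(¬H) = 0.81. With E the 'positive' result, P(E|H) = 0.83 and P(E|¬H) = 0.2.
P(E) = 0.83·0.19 + 0.2·0.81 = 0.15770 + 0.16200 = 0.31970.
By Bayes' theorem, P(H|E) = 0.15770 / 0.31970 = 0.4933.

P(H | E) ≈ 0.4933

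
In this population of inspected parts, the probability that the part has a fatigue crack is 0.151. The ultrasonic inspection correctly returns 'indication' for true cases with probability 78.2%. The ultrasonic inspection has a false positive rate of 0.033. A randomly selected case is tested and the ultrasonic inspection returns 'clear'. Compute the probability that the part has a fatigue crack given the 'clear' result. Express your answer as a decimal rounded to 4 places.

P(H | E) ≈ 0.0386

Write H for 'the part has a fatigue crack'. Prior odds H:¬H = 0.151/0.849 = 0.17786. For the 'clear' outcome, the likelihood ratio is 0.218/0.967 = 0.22544.
Posterior odds = 0.17786 × 0.22544 = 0.040096, so P(H|E) = 0.040096/(1+0.040096) = 0.0386.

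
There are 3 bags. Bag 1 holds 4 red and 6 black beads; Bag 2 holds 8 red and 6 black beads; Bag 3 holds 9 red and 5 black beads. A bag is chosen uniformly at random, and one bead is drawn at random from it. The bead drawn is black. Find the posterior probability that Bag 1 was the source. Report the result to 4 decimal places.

Tabulate prior·likelihood by source: [1] prior 0.333333, lik 0.6, product 0.2000; [2] prior 0.333333, lik 0.4286, product 0.1429; [3] prior 0.333333, lik 0.3571, product 0.1190.
Normalizing constant = 0.46190; the posterior for Bag 1 is its product over the sum, 0.2000/0.46190 = 0.4330.

Posterior probability ≈ 0.4330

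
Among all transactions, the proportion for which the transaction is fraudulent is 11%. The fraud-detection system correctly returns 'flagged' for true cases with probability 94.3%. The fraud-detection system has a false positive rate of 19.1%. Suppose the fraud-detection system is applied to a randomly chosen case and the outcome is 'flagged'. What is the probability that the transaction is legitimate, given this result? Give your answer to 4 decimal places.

Write H for 'the transaction is fraudulent'. Prior odds H:¬H = 0.11/0.89 = 0.12360. For the 'flagged' outcome, the likelihood ratio is 0.943/0.191 = 4.9372.
Posterior odds = 0.12360 × 4.9372 = 0.61021, so P(H|E) = 0.61021/(1+0.61021) = 0.3790. Then P(¬H|E) = 1 − 0.3790 = 0.6210.

P(¬H | E) ≈ 0.6210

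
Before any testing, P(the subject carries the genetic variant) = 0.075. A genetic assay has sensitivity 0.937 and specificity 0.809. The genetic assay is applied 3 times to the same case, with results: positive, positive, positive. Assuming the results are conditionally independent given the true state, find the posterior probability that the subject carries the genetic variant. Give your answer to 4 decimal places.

Let H be the event that the subject carries the genetic variant; start with P(H) = 0.075. P('positive'|H) = 0.937, P('positive'|¬H) = 0.191.
Update on result 1 ('positive'): P(H) ← 0.937·0.0750 / (0.937·0.0750 + 0.191·0.9250) = 0.070275/0.24695 = 0.2846.
Update on result 2 ('positive'): P(H) ← 0.937·0.2846 / (0.937·0.2846 + 0.191·0.7154) = 0.26664/0.40329 = 0.6612.
Update on result 3 ('positive'): P(H) ← 0.937·0.6612 / (0.937·0.6612 + 0.191·0.3388) = 0.61952/0.68423 = 0.9054.

Posterior P(H) ≈ 0.9054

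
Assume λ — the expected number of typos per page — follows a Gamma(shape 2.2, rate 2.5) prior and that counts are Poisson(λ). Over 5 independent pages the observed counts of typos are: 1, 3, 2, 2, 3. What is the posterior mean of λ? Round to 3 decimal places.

Total count ∑xᵢ = 11 over n = 5 pages.
Gamma is conjugate to the Poisson likelihood: posterior is Gamma(shape = 2.2+11 = 13.2, rate = 2.5+5 = 7.5).
E[λ | data] = 13.2/7.5 = 1.760.

Posterior mean ≈ 1.760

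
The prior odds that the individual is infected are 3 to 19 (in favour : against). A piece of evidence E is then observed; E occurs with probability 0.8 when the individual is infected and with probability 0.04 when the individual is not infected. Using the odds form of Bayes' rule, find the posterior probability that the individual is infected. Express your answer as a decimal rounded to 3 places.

Prior odds = 3/19 = 0.15789. In log-odds, ln(0.15789) = -1.8458.
Add log likelihood ratio: ln(20.000) = 2.9957.
Posterior log-odds = 1.1499, so posterior odds = exp(1.1499) = 3.1579. Converting, P(H|E) = 3.1579/4.1579 = 0.759.

Posterior probability ≈ 0.759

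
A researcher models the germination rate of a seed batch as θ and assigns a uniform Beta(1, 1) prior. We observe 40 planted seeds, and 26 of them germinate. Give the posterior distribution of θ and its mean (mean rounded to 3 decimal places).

The binomial likelihood is conjugate to the Beta prior: with 26 successes and 14 failures, the posterior is Beta(1+26, 1+14) = Beta(27, 15).
E[θ | data] = 27/(27+15) = 0.643.

Posterior: Beta(27, 15); mean ≈ 0.643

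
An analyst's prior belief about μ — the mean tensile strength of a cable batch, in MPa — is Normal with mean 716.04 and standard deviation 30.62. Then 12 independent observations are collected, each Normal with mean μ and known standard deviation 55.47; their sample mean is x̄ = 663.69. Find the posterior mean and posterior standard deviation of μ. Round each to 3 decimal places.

Posterior mean ≈ 674.932; posterior SD ≈ 14.190

Prior precision 1/τ₀² = 1/30.62² = 0.00106657; data precision n/σ² = 12/55.47² = 0.00390000.
Posterior precision = 0.00106657 + 0.00390000 = 0.00496657, giving posterior SD = 1/√0.00496657 = 14.190.
Posterior mean = (0.00106657·716.04 + 0.00390000·663.69) / 0.00496657 = 674.932.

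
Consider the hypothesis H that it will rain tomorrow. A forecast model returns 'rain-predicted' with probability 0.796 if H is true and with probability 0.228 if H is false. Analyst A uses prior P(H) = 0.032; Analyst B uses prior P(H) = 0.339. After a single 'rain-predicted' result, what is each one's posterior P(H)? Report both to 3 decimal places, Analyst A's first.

P('+'|H) = 0.796, P('+'|¬H) = 0.228.
Analyst A: numerator 0.796·0.032 = 0.025472; evidence = 0.025472+0.228·0.968 = 0.24618; posterior = 0.103.
Analyst B: numerator 0.796·0.339 = 0.26984; evidence = 0.26984+0.228·0.661 = 0.42055; posterior = 0.642.

Analyst A: 0.103; Analyst B: 0.642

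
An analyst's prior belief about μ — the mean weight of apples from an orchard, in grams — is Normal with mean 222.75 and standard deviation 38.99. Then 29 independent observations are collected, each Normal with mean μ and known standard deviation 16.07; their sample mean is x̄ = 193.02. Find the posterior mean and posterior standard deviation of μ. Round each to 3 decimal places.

With known σ, the Normal prior is conjugate. Weight on the data is w = (n/σ²)/(n/σ² + 1/τ₀²) = 0.112297/(0.112297+0.00065780) = 0.99418.
Posterior mean = w·x̄ + (1−w)·μ₀ = 0.99418·193.02 + 0.0058236·222.75 = 193.193. Posterior variance = 1/(0.112297+0.00065780) = 8.85314, so SD = 2.975.

Posterior mean ≈ 193.193; posterior SD ≈ 2.975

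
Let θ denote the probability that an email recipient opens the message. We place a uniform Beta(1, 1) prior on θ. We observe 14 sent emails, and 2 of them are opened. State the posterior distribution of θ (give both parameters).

Observing 2 successes and 12 failures updates Beta(1, 1) by adding the success and failure counts to the two shape parameters: α = 1+2 = 3, β = 1+12 = 13.

Posterior: Beta(3, 13)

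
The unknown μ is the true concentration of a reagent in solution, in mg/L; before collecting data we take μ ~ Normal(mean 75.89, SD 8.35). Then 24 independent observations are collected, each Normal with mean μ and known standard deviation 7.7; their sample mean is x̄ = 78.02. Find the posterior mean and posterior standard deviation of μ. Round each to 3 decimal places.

With known σ, the Normal prior is conjugate. Weight on the data is w = (n/σ²)/(n/σ² + 1/τ₀²) = 0.404790/(0.404790+0.0143426) = 0.96578.
Posterior mean = w·x̄ + (1−w)·μ₀ = 0.96578·78.02 + 0.034220·75.89 = 77.947. Posterior variance = 1/(0.404790+0.0143426) = 2.38588, so SD = 1.545.

Posterior mean ≈ 77.947; posterior SD ≈ 1.545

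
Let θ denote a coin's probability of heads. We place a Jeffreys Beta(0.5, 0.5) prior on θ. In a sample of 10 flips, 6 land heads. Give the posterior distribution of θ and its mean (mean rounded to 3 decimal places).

Posterior: Beta(6.5, 4.5); mean ≈ 0.591

Observing 6 successes and 4 failures updates Beta(0.5, 0.5) by adding the success and failure counts to the two shape parameters: α = 0.5+6 = 6.5, β = 0.5+4 = 4.5.
Posterior mean = α/(α+β) = 6.5/11 = 0.591.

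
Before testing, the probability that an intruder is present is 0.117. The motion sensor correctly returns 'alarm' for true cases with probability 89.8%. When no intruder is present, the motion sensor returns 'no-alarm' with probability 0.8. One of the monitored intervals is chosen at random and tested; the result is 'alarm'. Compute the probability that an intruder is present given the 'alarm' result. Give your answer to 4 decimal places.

Let H be the event that an intruder is present. P(H) = 0.117, so P(¬H) = 0.883. With E the 'alarm' result, P(E|H) = 0.898 and P(E|¬H) = 0.2.
P(E) = 0.898·0.117 + 0.2·0.883 = 0.10507 + 0.17660 = 0.28167.
By Bayes' theorem, P(H|E) = 0.10507 / 0.28167 = 0.3730.

P(H | E) ≈ 0.3730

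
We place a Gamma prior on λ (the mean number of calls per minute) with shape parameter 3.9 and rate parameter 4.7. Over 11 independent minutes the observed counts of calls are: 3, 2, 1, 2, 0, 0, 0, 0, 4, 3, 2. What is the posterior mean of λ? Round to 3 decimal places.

Posterior mean ≈ 1.331

Total count ∑xᵢ = 17 over n = 11 minutes.
Gamma is conjugate to the Poisson likelihood: posterior is Gamma(shape = 3.9+17 = 20.9, rate = 4.7+11 = 15.7).
Posterior mean = shape/rate = 20.9/15.7 = 1.331.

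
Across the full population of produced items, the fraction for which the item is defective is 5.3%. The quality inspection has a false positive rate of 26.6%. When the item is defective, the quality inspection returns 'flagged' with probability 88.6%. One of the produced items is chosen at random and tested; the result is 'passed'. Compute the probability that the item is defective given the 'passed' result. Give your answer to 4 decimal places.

P(H | E) ≈ 0.0086

Write H for 'the item is defective'. Prior odds H:¬H = 0.053/0.947 = 0.055966. For the 'passed' outcome, the likelihood ratio is 0.114/0.734 = 0.15531.
Posterior odds = 0.055966 × 0.15531 = 0.0086923, so P(H|E) = 0.0086923/(1+0.0086923) = 0.0086.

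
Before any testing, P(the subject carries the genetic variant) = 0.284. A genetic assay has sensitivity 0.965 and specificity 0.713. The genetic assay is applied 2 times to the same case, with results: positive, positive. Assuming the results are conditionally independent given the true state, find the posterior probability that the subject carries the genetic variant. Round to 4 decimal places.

Posterior P(H) ≈ 0.8177

Let H be the event that the subject carries the genetic variant; start with P(H) = 0.284. P('positive'|H) = 0.965, P('positive'|¬H) = 0.287.
Update on result 1 ('positive'): P(H) ← 0.965·0.2840 / (0.965·0.2840 + 0.287·0.7160) = 0.27406/0.47955 = 0.5715.
Update on result 2 ('positive'): P(H) ← 0.965·0.5715 / (0.965·0.5715 + 0.287·0.4285) = 0.55149/0.67447 = 0.8177.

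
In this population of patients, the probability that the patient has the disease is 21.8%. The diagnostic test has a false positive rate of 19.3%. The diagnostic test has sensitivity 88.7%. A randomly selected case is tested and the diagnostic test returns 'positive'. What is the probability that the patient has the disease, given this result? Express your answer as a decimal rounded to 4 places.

P(H | E) ≈ 0.5616

Write H for 'the patient has the disease'. Prior odds H:¬H = 0.218/0.782 = 0.27877. For the 'positive' outcome, the likelihood ratio is 0.887/0.193 = 4.5959.
Posterior odds = 0.27877 × 4.5959 = 1.2812, so P(H|E) = 1.2812/(1+1.2812) = 0.5616.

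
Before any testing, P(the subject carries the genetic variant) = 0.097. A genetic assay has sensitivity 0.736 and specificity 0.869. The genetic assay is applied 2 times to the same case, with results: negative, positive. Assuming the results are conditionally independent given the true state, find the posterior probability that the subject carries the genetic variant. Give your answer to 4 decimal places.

Posterior P(H) ≈ 0.1549

With H the event that the subject carries the genetic variant, the joint likelihood of the observed sequence is P(data|H) = 0.264·0.736 = 0.19430 and P(data|¬H) = 0.869·0.131 = 0.11384.
Bayes: P(H|data) = 0.097·0.19430 / (0.097·0.19430 + 0.903·0.11384) = 0.018847/0.12164 = 0.1549.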